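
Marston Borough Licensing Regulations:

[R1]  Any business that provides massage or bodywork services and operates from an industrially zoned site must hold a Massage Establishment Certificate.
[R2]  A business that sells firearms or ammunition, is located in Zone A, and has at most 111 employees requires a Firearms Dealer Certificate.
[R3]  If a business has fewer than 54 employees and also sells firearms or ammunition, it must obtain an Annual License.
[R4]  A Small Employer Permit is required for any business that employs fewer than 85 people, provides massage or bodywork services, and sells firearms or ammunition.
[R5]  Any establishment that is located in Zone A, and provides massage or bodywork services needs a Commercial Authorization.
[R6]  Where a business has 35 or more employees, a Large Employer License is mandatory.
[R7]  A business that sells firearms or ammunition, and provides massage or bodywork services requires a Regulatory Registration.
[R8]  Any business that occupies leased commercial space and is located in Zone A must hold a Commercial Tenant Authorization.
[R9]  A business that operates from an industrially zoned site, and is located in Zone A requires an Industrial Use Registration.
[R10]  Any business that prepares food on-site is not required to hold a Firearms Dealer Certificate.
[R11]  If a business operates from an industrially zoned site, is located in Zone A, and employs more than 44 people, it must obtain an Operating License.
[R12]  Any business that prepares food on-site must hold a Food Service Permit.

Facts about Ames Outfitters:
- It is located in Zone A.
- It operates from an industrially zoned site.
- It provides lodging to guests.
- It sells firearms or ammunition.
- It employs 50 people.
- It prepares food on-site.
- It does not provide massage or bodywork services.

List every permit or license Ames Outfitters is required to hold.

[R1] does not provide massage or bodywork services; operates from an industrially zoned site → Massage Establishment Certificate not required.
[R2] sells firearms or ammunition; is located in Zone A; employees 50 ≤ 111 → Firearms Dealer Certificate required.
[R3] employees 50 < 54; sells firearms or ammunition → Annual License required.
[R4] employees 50 < 85; does not provide massage or bodywork services; sells firearms or ammunition → Small Employer Permit not required.
[R5] is located in Zone A; does not provide massage or bodywork services → Commercial Authorization not required.
[R6] employees 50 ≥ 35 → Large Employer License required.
[R7] sells firearms or ammunition; does not provide massage or bodywork services → Regulatory Registration not required.
[R8] operates from an industrially zoned site (not: occupies leased commercial space); is located in Zone A → Commercial Tenant Authorization not required.
[R9] operates from an industrially zoned site; is located in Zone A → Industrial Use Registration required.
[R10] prepares food on-site → exempt from Firearms Dealer Certificate.
[R11] operates from an industrially zoned site; is located in Zone A; employees 50 > 44 → Operating License required.
[R12] prepares food on-site → Food Service Permit required.

Annual License, Food Service Permit, Industrial Use Registration, Large Employer License, Operating License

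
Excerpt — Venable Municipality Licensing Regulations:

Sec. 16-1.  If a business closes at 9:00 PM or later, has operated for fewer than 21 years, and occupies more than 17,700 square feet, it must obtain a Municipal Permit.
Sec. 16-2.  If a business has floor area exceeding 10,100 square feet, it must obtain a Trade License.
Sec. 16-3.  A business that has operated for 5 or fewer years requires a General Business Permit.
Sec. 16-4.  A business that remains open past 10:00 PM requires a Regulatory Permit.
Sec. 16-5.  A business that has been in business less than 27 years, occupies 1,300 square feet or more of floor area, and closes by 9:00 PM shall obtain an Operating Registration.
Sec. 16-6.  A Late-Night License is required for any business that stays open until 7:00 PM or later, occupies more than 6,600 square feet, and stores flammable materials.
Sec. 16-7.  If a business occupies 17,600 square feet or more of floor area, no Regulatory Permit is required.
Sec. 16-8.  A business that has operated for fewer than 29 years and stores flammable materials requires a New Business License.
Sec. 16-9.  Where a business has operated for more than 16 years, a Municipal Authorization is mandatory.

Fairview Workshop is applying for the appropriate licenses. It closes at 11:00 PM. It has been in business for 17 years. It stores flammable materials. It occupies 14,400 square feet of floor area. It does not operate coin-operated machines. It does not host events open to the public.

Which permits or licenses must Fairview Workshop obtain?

Sec. 16-1. closes 11:00 PM, after 9:00 PM; years in business 17 < 21; floor area 14,400 square feet ≤ 17,700 square feet → Municipal Permit not required.
Sec. 16-2. floor area 14,400 square feet > 10,100 square feet → Trade License required.
Sec. 16-3. years in business 17 > 5 → General Business Permit not required.
Sec. 16-4. closes 11:00 PM, after 10:00 PM → Regulatory Permit required.
Sec. 16-5. years in business 17 < 27; floor area 14,400 square feet ≥ 1,300 square feet; closes 11:00 PM, after 9:00 PM → Operating Registration not required.
Sec. 16-6. closes 11:00 PM, after 7:00 PM; floor area 14,400 square feet > 6,600 square feet; stores flammable materials → Late-Night License required.
Sec. 16-7. floor area 14,400 square feet < 17,600 square feet → Regulatory Permit exemption does not apply.
Sec. 16-8. years in business 17 < 29; stores flammable materials → New Business License required.
Sec. 16-9. years in business 17 > 16 → Municipal Authorization required.

Late-Night License, Municipal Authorization, New Business License, Regulatory Permit, Trade License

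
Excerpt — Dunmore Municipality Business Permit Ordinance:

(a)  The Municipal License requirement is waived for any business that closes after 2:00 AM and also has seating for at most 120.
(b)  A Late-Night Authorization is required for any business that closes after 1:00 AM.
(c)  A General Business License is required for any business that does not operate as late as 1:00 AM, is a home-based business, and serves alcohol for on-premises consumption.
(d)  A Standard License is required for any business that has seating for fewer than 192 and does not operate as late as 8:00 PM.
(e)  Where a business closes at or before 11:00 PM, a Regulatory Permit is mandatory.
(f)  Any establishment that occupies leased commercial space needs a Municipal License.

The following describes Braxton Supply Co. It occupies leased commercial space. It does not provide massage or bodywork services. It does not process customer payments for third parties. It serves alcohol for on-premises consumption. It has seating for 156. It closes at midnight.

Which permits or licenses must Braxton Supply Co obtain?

Municipal License

(a) closes midnight, at/before 2:00 AM; seating 156 > 120 → Municipal License exemption does not apply.
(b) closes midnight, at/before 1:00 AM → Late-Night Authorization not required.
(c) closes midnight, at/before 1:00 AM; occupies leased commercial space (not: is a home-based business); serves alcohol for on-premises consumption → General Business License not required.
(d) seating 156 < 192; closes midnight, after 8:00 PM → Standard License not required.
(e) closes midnight, after 11:00 PM → Regulatory Permit not required.
(f) occupies leased commercial space → Municipal License required.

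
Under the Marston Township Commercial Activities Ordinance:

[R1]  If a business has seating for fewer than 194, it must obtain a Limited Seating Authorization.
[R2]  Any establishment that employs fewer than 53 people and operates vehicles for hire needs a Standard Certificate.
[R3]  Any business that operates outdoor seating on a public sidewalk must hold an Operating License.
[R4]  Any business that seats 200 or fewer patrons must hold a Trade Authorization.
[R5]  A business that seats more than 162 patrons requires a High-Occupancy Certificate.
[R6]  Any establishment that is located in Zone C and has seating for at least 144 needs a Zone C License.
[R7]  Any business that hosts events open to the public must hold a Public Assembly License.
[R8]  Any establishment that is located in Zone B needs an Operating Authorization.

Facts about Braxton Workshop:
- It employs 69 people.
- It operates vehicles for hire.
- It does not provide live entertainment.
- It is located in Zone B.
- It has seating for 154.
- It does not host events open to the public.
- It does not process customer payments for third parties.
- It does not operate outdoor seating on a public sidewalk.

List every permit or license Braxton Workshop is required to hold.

Limited Seating Authorization, Operating Authorization, Trade Authorization

[R1] seating 154 < 194 → Limited Seating Authorization required.
[R2] employees 69 ≥ 53; operates vehicles for hire → Standard Certificate not required.
[R3] does not operate outdoor seating on a public sidewalk → Operating License not required.
[R4] seating 154 ≤ 200 → Trade Authorization required.
[R5] seating 154 ≤ 162 → High-Occupancy Certificate not required.
[R6] is located in Zone B (not: is located in Zone C); seating 154 ≥ 144 → Zone C License not required.
[R7] does not host events open to the public → Public Assembly License not required.
[R8] is located in Zone B → Operating Authorization required.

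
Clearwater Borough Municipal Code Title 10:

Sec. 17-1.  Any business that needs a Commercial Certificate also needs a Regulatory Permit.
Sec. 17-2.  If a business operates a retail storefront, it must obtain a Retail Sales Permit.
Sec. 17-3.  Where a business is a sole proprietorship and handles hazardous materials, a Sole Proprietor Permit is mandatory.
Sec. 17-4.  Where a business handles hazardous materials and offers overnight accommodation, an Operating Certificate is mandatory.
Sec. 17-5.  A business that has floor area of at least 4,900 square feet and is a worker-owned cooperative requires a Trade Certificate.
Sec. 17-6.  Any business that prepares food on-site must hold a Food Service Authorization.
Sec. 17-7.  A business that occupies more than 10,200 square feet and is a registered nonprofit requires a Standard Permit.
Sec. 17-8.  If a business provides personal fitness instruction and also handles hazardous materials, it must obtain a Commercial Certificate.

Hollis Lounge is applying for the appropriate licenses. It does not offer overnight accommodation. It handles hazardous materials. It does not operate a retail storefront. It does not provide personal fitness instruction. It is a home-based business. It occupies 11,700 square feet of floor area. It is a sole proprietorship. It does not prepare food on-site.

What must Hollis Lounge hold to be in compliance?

Sole Proprietor Permit

Sec. 17-1. Commercial Certificate is not required → no effect.
Sec. 17-2. does not operate a retail storefront → Retail Sales Permit not required.
Sec. 17-3. is a sole proprietorship; handles hazardous materials → Sole Proprietor Permit required.
Sec. 17-4. handles hazardous materials; does not offer overnight accommodation → Operating Certificate not required.
Sec. 17-5. floor area 11,700 square feet ≥ 4,900 square feet; is a sole proprietorship (not: is a worker-owned cooperative) → Trade Certificate not required.
Sec. 17-6. does not prepare food on-site → Food Service Authorization not required.
Sec. 17-7. floor area 11,700 square feet > 10,200 square feet; is a sole proprietorship (not: is a registered nonprofit) → Standard Permit not required.
Sec. 17-8. does not provide personal fitness instruction; handles hazardous materials → Commercial Certificate not required.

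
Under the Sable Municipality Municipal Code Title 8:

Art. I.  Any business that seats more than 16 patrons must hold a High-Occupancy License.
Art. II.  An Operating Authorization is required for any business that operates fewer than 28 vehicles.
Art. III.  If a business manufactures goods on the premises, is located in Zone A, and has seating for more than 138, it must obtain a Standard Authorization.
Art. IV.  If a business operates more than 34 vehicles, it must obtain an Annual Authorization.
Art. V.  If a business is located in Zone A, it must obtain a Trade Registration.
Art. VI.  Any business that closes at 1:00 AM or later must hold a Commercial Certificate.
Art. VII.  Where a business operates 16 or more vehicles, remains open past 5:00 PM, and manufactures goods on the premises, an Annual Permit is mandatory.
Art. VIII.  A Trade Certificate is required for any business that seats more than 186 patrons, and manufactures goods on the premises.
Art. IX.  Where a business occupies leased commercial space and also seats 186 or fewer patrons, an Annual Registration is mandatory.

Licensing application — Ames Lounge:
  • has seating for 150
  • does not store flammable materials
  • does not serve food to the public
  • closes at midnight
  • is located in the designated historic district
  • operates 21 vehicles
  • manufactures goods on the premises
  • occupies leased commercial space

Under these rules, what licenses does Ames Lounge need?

Annual Permit, Annual Registration, High-Occupancy License, Operating Authorization

Art. I. seating 150 > 16 → High-Occupancy License required.
Art. II. vehicles 21 < 28 → Operating Authorization required.
Art. III. manufactures goods on the premises; is located in the designated historic district (not: is located in Zone A); seating 150 > 138 → Standard Authorization not required.
Art. IV. vehicles 21 ≤ 34 → Annual Authorization not required.
Art. V. is located in the designated historic district (not: is located in Zone A) → Trade Registration not required.
Art. VI. closes midnight, at/before 1:00 AM → Commercial Certificate not required.
Art. VII. vehicles 21 ≥ 16; closes midnight, after 5:00 PM; manufactures goods on the premises → Annual Permit required.
Art. VIII. seating 150 ≤ 186; manufactures goods on the premises → Trade Certificate not required.
Art. IX. occupies leased commercial space; seating 150 ≤ 186 → Annual Registration required.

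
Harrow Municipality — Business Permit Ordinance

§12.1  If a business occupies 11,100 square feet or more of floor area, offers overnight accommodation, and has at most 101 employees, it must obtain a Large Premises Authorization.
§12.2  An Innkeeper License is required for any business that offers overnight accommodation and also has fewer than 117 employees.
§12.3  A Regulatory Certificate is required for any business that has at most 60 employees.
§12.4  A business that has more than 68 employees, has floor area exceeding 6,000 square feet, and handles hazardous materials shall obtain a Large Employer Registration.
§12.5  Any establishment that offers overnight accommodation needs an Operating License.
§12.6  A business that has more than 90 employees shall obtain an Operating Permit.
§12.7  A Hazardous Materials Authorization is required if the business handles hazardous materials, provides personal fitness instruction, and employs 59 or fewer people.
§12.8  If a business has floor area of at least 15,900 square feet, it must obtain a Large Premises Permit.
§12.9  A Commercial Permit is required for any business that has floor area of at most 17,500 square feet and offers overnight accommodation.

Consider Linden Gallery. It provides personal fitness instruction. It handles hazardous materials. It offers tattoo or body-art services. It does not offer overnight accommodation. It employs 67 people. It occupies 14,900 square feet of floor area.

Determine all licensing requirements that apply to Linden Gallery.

None

§12.1 floor area 14,900 square feet ≥ 11,100 square feet; does not offer overnight accommodation; employees 67 ≤ 101 → Large Premises Authorization not required.
§12.2 does not offer overnight accommodation; employees 67 < 117 → Innkeeper License not required.
§12.3 employees 67 > 60 → Regulatory Certificate not required.
§12.4 employees 67 ≤ 68; floor area 14,900 square feet > 6,000 square feet; handles hazardous materials → Large Employer Registration not required.
§12.5 does not offer overnight accommodation → Operating License not required.
§12.6 employees 67 ≤ 90 → Operating Permit not required.
§12.7 handles hazardous materials; provides personal fitness instruction; employees 67 > 59 → Hazardous Materials Authorization not required.
§12.8 floor area 14,900 square feet < 15,900 square feet → Large Premises Permit not required.
§12.9 floor area 14,900 square feet ≤ 17,500 square feet; does not offer overnight accommodation → Commercial Permit not required.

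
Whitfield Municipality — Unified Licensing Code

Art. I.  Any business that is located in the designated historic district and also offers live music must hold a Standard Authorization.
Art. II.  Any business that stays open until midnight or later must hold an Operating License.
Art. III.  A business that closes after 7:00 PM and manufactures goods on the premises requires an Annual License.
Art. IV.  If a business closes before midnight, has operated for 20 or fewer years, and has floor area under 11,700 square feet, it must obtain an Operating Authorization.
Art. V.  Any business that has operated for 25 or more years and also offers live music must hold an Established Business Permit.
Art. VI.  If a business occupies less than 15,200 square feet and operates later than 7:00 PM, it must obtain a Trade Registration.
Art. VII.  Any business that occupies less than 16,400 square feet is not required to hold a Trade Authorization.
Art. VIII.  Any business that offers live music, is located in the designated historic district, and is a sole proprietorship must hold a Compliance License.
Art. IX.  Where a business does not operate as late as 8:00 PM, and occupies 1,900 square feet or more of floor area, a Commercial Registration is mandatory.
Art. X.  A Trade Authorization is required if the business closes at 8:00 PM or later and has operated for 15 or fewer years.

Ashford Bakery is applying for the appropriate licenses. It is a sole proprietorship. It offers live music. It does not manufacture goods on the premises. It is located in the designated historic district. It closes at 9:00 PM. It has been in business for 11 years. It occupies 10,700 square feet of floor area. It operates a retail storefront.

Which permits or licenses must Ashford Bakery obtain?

Compliance License, Operating Authorization, Standard Authorization, Trade Registration

Art. I. is located in the designated historic district; offers live music → Standard Authorization required.
Art. II. closes 9:00 PM, at/before midnight → Operating License not required.
Art. III. closes 9:00 PM, after 7:00 PM; does not manufacture goods on the premises → Annual License not required.
Art. IV. closes 9:00 PM, at/before midnight; years in business 11 ≤ 20; floor area 10,700 square feet < 11,700 square feet → Operating Authorization required.
Art. V. years in business 11 < 25; offers live music → Established Business Permit not required.
Art. VI. floor area 10,700 square feet < 15,200 square feet; closes 9:00 PM, after 7:00 PM → Trade Registration required.
Art. VII. floor area 10,700 square feet < 16,400 square feet → exempt from Trade Authorization.
Art. VIII. offers live music; is located in the designated historic district; is a sole proprietorship → Compliance License required.
Art. IX. closes 9:00 PM, after 8:00 PM; floor area 10,700 square feet ≥ 1,900 square feet → Commercial Registration not required.
Art. X. closes 9:00 PM, after 8:00 PM; years in business 11 ≤ 15 → Trade Authorization required.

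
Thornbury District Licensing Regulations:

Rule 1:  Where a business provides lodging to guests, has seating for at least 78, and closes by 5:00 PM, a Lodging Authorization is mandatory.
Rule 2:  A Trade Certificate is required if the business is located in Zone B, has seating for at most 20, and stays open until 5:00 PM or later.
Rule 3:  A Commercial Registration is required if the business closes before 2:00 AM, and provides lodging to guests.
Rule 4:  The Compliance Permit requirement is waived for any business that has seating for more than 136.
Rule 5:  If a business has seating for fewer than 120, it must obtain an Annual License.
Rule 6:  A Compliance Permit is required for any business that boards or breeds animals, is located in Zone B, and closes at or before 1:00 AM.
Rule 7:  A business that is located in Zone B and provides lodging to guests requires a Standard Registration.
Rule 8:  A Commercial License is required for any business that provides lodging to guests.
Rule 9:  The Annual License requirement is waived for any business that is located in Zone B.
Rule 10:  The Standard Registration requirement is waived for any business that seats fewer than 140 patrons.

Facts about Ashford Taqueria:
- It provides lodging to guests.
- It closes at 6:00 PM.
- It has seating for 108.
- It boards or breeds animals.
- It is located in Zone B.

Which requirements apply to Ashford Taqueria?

Commercial License, Commercial Registration, Compliance Permit

Rule 1: provides lodging to guests; seating 108 ≥ 78; closes 6:00 PM, after 5:00 PM → Lodging Authorization not required.
Rule 2: is located in Zone B; seating 108 > 20; closes 6:00 PM, after 5:00 PM → Trade Certificate not required.
Rule 3: closes 6:00 PM, at/before 2:00 AM; provides lodging to guests → Commercial Registration required.
Rule 4: seating 108 ≤ 136 → Compliance Permit exemption does not apply.
Rule 5: seating 108 < 120 → Annual License required.
Rule 6: boards or breeds animals; is located in Zone B; closes 6:00 PM, at/before 1:00 AM → Compliance Permit required.
Rule 7: is located in Zone B; provides lodging to guests → Standard Registration required.
Rule 8: provides lodging to guests → Commercial License required.
Rule 9: is located in Zone B → exempt from Annual License.
Rule 10: seating 108 < 140 → exempt from Standard Registration.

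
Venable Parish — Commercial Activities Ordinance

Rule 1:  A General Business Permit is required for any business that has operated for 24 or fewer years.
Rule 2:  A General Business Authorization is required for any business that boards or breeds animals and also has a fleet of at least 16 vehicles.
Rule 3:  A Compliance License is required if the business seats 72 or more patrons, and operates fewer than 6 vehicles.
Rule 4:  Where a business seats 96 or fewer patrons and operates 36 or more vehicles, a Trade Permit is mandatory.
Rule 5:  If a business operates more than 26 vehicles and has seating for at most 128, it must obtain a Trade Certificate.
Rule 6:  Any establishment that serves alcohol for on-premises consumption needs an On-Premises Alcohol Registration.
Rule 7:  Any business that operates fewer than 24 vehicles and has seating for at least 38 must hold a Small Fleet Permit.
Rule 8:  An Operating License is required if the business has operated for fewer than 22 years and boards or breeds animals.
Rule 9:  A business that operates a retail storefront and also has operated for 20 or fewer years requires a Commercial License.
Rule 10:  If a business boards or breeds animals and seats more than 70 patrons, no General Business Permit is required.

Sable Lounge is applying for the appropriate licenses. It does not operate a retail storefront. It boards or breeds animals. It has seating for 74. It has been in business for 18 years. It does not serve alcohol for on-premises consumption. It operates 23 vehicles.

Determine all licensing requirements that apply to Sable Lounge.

General Business Authorization, Operating License, Small Fleet Permit

Rule 1: years in business 18 ≤ 24 → General Business Permit required.
Rule 2: boards or breeds animals; vehicles 23 ≥ 16 → General Business Authorization required.
Rule 3: seating 74 ≥ 72; vehicles 23 ≥ 6 → Compliance License not required.
Rule 4: seating 74 ≤ 96; vehicles 23 < 36 → Trade Permit not required.
Rule 5: vehicles 23 ≤ 26; seating 74 ≤ 128 → Trade Certificate not required.
Rule 6: does not serve alcohol for on-premises consumption → On-Premises Alcohol Registration not required.
Rule 7: vehicles 23 < 24; seating 74 ≥ 38 → Small Fleet Permit required.
Rule 8: years in business 18 < 22; boards or breeds animals → Operating License required.
Rule 9: does not operate a retail storefront; years in business 18 ≤ 20 → Commercial License not required.
Rule 10: boards or breeds animals; seating 74 > 70 → exempt from General Business Permit.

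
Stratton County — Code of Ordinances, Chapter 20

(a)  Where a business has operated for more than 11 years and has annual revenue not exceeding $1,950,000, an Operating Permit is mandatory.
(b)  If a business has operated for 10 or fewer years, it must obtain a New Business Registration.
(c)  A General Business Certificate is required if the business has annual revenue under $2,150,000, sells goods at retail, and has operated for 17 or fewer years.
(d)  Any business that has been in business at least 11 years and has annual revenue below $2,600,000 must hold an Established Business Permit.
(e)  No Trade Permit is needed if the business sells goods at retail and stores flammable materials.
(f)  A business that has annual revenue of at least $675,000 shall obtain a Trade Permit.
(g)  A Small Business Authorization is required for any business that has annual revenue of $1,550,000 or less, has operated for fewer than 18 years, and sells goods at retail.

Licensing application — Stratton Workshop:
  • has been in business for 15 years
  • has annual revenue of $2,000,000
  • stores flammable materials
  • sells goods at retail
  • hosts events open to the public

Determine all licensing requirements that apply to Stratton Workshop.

(a) years in business 15 > 11; revenue $2,000,000 > $1,950,000 → Operating Permit not required.
(b) years in business 15 > 10 → New Business Registration not required.
(c) revenue $2,000,000 < $2,150,000; sells goods at retail; years in business 15 ≤ 17 → General Business Certificate required.
(d) years in business 15 ≥ 11; revenue $2,000,000 < $2,600,000 → Established Business Permit required.
(e) sells goods at retail; stores flammable materials → exempt from Trade Permit.
(f) revenue $2,000,000 ≥ $675,000 → Trade Permit required.
(g) revenue $2,000,000 > $1,550,000; years in business 15 < 18; sells goods at retail → Small Business Authorization not required.

Established Business Permit, General Business Certificate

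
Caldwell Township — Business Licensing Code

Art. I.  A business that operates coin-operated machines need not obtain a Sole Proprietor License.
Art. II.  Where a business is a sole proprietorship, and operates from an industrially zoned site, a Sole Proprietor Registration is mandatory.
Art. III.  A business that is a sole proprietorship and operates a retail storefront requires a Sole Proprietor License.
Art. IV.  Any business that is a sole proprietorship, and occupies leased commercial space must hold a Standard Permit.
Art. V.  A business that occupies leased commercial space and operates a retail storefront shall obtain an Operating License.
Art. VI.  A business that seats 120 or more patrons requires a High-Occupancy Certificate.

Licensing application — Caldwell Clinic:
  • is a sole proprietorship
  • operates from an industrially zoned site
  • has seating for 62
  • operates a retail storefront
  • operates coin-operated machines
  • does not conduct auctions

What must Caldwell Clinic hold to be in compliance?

Sole Proprietor Registration

Art. I. operates coin-operated machines → exempt from Sole Proprietor License.
Art. II. is a sole proprietorship; operates from an industrially zoned site → Sole Proprietor Registration required.
Art. III. is a sole proprietorship; operates a retail storefront → Sole Proprietor License required.
Art. IV. is a sole proprietorship; operates from an industrially zoned site (not: occupies leased commercial space) → Standard Permit not required.
Art. V. operates from an industrially zoned site (not: occupies leased commercial space); operates a retail storefront → Operating License not required.
Art. VI. seating 62 < 120 → High-Occupancy Certificate not required.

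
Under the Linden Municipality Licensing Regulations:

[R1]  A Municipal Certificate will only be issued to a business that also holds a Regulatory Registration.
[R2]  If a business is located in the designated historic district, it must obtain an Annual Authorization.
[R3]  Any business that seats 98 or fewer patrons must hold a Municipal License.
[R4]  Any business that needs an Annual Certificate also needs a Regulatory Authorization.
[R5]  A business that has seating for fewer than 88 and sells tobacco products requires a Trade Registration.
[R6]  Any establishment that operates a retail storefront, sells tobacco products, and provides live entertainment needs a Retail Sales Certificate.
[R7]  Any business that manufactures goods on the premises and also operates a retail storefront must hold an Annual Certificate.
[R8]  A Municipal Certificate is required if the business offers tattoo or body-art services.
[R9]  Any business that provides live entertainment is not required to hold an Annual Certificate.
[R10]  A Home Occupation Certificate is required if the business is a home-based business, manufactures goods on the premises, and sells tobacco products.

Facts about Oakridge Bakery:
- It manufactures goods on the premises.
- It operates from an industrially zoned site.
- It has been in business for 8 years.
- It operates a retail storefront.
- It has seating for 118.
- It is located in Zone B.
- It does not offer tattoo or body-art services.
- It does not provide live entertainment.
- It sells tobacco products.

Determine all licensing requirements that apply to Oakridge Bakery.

[R1] Municipal Certificate is not required → no effect.
[R2] is located in Zone B (not: is located in the designated historic district) → Annual Authorization not required.
[R3] seating 118 > 98 → Municipal License not required.
[R4] Annual Certificate is required → Regulatory Authorization also required.
[R5] seating 118 ≥ 88; sells tobacco products → Trade Registration not required.
[R6] operates a retail storefront; sells tobacco products; does not provide live entertainment → Retail Sales Certificate not required.
[R7] manufactures goods on the premises; operates a retail storefront → Annual Certificate required.
[R8] does not offer tattoo or body-art services → Municipal Certificate not required.
[R9] does not provide live entertainment → Annual Certificate exemption does not apply.
[R10] operates from an industrially zoned site (not: is a home-based business); manufactures goods on the premises; sells tobacco products → Home Occupation Certificate not required.

Annual Certificate, Regulatory Authorization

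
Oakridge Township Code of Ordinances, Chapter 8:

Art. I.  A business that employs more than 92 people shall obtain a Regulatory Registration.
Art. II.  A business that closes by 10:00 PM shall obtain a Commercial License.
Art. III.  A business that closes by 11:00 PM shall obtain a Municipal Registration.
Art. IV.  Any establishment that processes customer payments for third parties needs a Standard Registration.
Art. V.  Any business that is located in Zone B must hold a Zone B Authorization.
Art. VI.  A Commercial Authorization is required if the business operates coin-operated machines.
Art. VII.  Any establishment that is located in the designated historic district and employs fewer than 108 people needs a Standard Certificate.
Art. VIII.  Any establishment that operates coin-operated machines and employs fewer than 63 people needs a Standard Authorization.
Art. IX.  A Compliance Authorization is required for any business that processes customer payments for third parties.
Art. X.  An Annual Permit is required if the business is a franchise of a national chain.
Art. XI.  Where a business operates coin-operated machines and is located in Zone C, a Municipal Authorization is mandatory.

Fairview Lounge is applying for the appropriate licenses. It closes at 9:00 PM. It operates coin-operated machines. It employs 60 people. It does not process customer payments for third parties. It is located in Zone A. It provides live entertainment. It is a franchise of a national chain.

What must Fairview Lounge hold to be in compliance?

Annual Permit, Commercial Authorization, Commercial License, Municipal Registration, Standard Authorization

Art. I. employees 60 ≤ 92 → Regulatory Registration not required.
Art. II. closes 9:00 PM, at/before 10:00 PM → Commercial License required.
Art. III. closes 9:00 PM, at/before 11:00 PM → Municipal Registration required.
Art. IV. does not process customer payments for third parties → Standard Registration not required.
Art. V. is located in Zone A (not: is located in Zone B) → Zone B Authorization not required.
Art. VI. operates coin-operated machines → Commercial Authorization required.
Art. VII. is located in Zone A (not: is located in the designated historic district); employees 60 < 108 → Standard Certificate not required.
Art. VIII. operates coin-operated machines; employees 60 < 63 → Standard Authorization required.
Art. IX. does not process customer payments for third parties → Compliance Authorization not required.
Art. X. is a franchise of a national chain → Annual Permit required.
Art. XI. operates coin-operated machines; is located in Zone A (not: is located in Zone C) → Municipal Authorization not required.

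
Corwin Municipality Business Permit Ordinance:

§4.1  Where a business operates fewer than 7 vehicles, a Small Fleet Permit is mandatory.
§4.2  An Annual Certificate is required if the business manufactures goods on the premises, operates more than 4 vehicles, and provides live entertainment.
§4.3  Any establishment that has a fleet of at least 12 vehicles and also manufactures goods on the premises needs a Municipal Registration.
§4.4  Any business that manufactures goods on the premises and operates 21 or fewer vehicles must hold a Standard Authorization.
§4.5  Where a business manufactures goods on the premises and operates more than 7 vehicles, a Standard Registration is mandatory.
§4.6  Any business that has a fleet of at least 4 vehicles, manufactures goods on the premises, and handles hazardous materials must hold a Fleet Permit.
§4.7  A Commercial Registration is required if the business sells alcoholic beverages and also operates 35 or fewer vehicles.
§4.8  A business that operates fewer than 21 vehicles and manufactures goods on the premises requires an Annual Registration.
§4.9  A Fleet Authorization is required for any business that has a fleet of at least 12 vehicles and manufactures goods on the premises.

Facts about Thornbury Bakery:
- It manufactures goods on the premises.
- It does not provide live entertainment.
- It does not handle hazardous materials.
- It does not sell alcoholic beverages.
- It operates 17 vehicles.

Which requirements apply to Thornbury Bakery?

Annual Registration, Fleet Authorization, Municipal Registration, Standard Authorization, Standard Registration

§4.1 vehicles 17 ≥ 7 → Small Fleet Permit not required.
§4.2 manufactures goods on the premises; vehicles 17 > 4; does not provide live entertainment → Annual Certificate not required.
§4.3 vehicles 17 ≥ 12; manufactures goods on the premises → Municipal Registration required.
§4.4 manufactures goods on the premises; vehicles 17 ≤ 21 → Standard Authorization required.
§4.5 manufactures goods on the premises; vehicles 17 > 7 → Standard Registration required.
§4.6 vehicles 17 ≥ 4; manufactures goods on the premises; does not handle hazardous materials → Fleet Permit not required.
§4.7 does not sell alcoholic beverages; vehicles 17 ≤ 35 → Commercial Registration not required.
§4.8 vehicles 17 < 21; manufactures goods on the premises → Annual Registration required.
§4.9 vehicles 17 ≥ 12; manufactures goods on the premises → Fleet Authorization required.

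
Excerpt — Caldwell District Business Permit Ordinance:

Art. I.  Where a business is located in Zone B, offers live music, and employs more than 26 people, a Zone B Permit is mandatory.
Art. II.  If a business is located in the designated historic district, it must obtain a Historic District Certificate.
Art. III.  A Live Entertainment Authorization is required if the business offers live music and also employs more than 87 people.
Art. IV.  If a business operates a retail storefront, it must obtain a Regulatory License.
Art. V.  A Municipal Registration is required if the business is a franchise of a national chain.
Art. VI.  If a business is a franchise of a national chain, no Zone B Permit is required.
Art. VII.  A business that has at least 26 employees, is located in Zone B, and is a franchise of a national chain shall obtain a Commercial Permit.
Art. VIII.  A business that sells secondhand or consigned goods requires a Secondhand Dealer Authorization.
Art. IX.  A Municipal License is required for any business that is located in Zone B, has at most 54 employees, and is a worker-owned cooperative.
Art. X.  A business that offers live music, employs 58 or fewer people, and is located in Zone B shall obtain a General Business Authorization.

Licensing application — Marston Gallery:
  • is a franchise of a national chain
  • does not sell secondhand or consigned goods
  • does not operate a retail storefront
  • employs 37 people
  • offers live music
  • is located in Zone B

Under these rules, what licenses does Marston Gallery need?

Commercial Permit, General Business Authorization, Municipal Registration

Art. I. is located in Zone B; offers live music; employees 37 > 26 → Zone B Permit required.
Art. II. is located in Zone B (not: is located in the designated historic district) → Historic District Certificate not required.
Art. III. offers live music; employees 37 ≤ 87 → Live Entertainment Authorization not required.
Art. IV. does not operate a retail storefront → Regulatory License not required.
Art. V. is a franchise of a national chain → Municipal Registration required.
Art. VI. is a franchise of a national chain → exempt from Zone B Permit.
Art. VII. employees 37 ≥ 26; is located in Zone B; is a franchise of a national chain → Commercial Permit required.
Art. VIII. does not sell secondhand or consigned goods → Secondhand Dealer Authorization not required.
Art. IX. is located in Zone B; employees 37 ≤ 54; is a franchise of a national chain (not: is a worker-owned cooperative) → Municipal License not required.
Art. X. offers live music; employees 37 ≤ 58; is located in Zone B → General Business Authorization required.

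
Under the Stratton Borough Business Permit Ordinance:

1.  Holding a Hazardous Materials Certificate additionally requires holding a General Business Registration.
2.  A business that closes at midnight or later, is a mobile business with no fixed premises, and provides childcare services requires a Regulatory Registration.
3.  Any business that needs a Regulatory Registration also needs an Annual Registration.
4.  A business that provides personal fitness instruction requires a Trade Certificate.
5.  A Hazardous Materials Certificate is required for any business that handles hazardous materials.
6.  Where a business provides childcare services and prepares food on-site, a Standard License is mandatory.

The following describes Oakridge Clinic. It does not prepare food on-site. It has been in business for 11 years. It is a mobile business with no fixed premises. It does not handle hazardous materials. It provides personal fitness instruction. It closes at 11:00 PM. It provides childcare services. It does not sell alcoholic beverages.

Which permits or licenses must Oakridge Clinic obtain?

Trade Certificate

1. Hazardous Materials Certificate is not required → no effect.
2. closes 11:00 PM, at/before midnight; is a mobile business with no fixed premises; provides childcare services → Regulatory Registration not required.
3. Regulatory Registration is not required → no effect.
4. provides personal fitness instruction → Trade Certificate required.
5. does not handle hazardous materials → Hazardous Materials Certificate not required.
6. provides childcare services; does not prepare food on-site → Standard License not required.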